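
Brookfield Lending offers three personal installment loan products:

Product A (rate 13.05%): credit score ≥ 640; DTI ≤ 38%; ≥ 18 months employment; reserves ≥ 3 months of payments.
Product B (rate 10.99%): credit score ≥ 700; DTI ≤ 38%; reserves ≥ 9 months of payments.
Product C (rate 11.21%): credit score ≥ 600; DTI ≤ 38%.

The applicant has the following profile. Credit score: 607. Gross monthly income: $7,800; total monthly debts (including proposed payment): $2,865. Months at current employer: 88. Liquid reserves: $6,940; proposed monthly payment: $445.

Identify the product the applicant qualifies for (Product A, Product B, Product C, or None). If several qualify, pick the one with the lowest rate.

DTI = 2,865/7,800 = 36.7%.
Reserves = 6,940/445 = 15.6 months.
Product A: score 607 < 640; DTI 36.7% ≤ 38%; employment 88 ≥ 18 mo; reserves 15.6 ≥ 3 mo → does not qualify.
Product B: score 607 < 700; DTI 36.7% ≤ 38%; reserves 15.6 ≥ 9 mo → does not qualify.
Product C: score 607 ≥ 600; DTI 36.7% ≤ 38% → qualifies.

Product C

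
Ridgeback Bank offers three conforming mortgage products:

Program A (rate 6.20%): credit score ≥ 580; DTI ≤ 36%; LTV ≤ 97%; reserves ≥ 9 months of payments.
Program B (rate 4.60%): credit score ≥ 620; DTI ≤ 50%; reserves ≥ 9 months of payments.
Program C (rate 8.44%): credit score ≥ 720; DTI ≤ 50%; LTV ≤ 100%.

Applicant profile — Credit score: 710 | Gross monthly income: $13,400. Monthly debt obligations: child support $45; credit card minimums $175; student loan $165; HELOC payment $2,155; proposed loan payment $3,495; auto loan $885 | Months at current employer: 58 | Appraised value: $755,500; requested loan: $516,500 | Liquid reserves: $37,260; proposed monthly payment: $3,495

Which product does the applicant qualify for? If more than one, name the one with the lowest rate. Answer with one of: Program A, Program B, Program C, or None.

Total debts = (45 + 175 + 165 + 2,155 + 3,495 + 885) = 6,920; DTI = 6,920/13,400 = 51.6%.
LTV = 516,500/755,500 = 68.4%.
Reserves = 37,260/3,495 = 10.7 months.
Program A: score 710 ≥ 580; DTI 51.6% > 36%; LTV 68.4% ≤ 97%; reserves 10.7 ≥ 9 mo → does not qualify.
Program B: score 710 ≥ 620; DTI 51.6% > 50%; reserves 10.7 ≥ 9 mo → does not qualify.
Program C: score 710 < 720; DTI 51.6% > 50%; LTV 68.4% ≤ 100% → does not qualify.

None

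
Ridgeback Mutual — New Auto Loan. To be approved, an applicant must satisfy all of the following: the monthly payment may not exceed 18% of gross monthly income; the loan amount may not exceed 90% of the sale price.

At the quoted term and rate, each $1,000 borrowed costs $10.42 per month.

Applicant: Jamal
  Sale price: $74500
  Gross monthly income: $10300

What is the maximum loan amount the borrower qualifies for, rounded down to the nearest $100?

Payment cap: 18% × $10,300 = $1,854/month.
At $10.42 per $1,000, that supports 1,854/10.42 × 1,000 ≈ $177,927 → $177,900.
LTV cap: 90% × $74,500 = $67,050 → $67,000.
Binding constraint: loan-to-value.

$67,000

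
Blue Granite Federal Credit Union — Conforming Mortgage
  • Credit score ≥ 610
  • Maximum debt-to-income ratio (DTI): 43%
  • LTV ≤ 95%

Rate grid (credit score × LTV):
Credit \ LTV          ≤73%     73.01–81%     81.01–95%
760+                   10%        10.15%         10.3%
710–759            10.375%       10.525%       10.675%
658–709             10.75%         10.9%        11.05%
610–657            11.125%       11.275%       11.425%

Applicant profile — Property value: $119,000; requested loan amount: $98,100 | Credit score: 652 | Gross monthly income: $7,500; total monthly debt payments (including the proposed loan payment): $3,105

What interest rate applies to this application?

11.425%

Credit score 652 ≥ 610; DTI: 3,105 ÷ 7,500 = 41.4%, within the 43% cap
Loan-to-value = 98,100/119,000 = 82.4% — pass (95% max)
Credit 652 → row 610–657; LTV 82.4% → column 81.01–95%. Grid cell → 11.425%.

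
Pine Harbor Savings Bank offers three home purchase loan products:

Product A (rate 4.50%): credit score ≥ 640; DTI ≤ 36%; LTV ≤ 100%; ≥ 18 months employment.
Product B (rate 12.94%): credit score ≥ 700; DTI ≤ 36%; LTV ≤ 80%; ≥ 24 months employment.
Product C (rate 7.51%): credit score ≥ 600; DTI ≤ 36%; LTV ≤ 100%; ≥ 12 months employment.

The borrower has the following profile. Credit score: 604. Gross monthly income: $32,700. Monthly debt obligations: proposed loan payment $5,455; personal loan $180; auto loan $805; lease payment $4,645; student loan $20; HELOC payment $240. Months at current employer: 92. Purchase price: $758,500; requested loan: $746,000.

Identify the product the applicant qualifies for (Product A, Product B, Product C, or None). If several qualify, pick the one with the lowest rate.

Product C

Total debts = (5,455 + 180 + 805 + 4,645 + 20 + 240) = 11,345; DTI = 11,345/32,700 = 34.7%.
LTV = 746,000/758,500 = 98.4%.
Product A: score 604 < 640; DTI 34.7% ≤ 36%; LTV 98.4% ≤ 100%; employment 92 ≥ 18 mo → does not qualify.
Product B: score 604 < 700; DTI 34.7% ≤ 36%; LTV 98.4% > 80%; employment 92 ≥ 24 mo → does not qualify.
Product C: score 604 ≥ 600; DTI 34.7% ≤ 36%; LTV 98.4% ≤ 100%; employment 92 ≥ 12 mo → qualifies.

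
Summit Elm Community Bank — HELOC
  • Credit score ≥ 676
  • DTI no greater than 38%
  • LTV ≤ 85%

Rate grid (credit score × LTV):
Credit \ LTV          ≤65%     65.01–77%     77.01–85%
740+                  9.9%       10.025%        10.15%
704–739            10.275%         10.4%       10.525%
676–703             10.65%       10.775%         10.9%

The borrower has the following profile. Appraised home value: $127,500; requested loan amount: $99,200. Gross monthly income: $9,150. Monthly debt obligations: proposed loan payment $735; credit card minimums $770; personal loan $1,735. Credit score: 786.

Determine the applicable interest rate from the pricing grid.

Credit score 786 ≥ 676; Total monthly debts = (735 + 770 + 1,735) = 3,240. DTI = 3,240/9,150 = 35.4% ≤ 38%
LTV = 99,200/127,500 = 77.8% ≤ 85%
Row: 786 falls in 740+. Column: 77.8% falls in 77.01–85%. Rate = 10.15%.

10.15%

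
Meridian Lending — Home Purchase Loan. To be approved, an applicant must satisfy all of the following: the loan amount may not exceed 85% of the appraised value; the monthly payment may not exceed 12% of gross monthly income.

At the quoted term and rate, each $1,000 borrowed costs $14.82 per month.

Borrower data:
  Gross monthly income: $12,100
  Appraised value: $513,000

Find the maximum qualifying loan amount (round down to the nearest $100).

Payment cap: 12% × $12,100 = $1,452/month.
At $14.82 per $1,000, that supports 1,452/14.82 × 1,000 ≈ $97,975 → $97,900.
LTV cap: 85% × $513,000 = $436,050 → $436,000.
Binding constraint: payment-to-income.

$97,900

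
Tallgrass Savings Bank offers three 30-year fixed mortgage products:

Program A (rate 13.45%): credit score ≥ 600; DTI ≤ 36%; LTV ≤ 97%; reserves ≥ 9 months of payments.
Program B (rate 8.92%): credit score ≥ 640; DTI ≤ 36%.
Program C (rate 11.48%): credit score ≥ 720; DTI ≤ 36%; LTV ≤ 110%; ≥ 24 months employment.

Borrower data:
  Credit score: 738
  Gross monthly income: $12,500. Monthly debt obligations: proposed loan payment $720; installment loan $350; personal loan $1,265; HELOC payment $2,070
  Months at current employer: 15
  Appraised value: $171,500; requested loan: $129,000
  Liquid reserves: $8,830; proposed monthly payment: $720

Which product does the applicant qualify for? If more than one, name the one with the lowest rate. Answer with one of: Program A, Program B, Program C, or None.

Program B

Total debts = (720 + 350 + 1,265 + 2,070) = 4,405; DTI = 4,405/12,500 = 35.2%.
LTV = 129,000/171,500 = 75.2%.
Reserves = 8,830/720 = 12.3 months.
Program A: score 738 ≥ 600; DTI 35.2% ≤ 36%; LTV 75.2% ≤ 97%; reserves 12.3 ≥ 9 mo → qualifies.
Program B: score 738 ≥ 640; DTI 35.2% ≤ 36% → qualifies.
Program C: score 738 ≥ 720; DTI 35.2% ≤ 36%; LTV 75.2% ≤ 110%; employment 15 < 24 mo → does not qualify.
Qualifying: Program A, Program B. Lowest rate is 8.92% → Program B.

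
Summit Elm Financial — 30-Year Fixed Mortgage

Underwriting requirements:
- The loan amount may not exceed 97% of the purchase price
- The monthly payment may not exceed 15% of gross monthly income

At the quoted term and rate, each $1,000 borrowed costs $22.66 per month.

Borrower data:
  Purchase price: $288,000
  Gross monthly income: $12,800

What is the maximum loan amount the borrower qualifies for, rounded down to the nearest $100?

$84,700

Payment cap: 15% × $12,800 = $1,920/month.
At $22.66 per $1,000, that supports 1,920/22.66 × 1,000 ≈ $84,730 → $84,700.
LTV cap: 97% × $288,000 = $279,360 → $279,300.
Binding constraint: payment-to-income.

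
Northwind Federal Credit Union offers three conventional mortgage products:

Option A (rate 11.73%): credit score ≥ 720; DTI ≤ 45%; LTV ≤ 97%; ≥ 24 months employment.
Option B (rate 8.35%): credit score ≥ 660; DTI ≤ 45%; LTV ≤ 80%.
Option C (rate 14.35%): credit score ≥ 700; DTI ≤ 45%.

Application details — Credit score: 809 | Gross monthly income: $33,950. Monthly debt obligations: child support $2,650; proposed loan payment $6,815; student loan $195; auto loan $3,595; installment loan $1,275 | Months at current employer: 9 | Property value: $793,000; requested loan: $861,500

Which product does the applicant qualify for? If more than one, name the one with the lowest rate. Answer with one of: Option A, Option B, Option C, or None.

Total debts = (2,650 + 6,815 + 195 + 3,595 + 1,275) = 14,530; DTI = 14,530/33,950 = 42.8%.
LTV = 861,500/793,000 = 108.6%.
Option A: score 809 ≥ 720; DTI 42.8% ≤ 45%; LTV 108.6% > 97%; employment 9 < 24 mo → does not qualify.
Option B: score 809 ≥ 660; DTI 42.8% ≤ 45%; LTV 108.6% > 80% → does not qualify.
Option C: score 809 ≥ 700; DTI 42.8% ≤ 45% → qualifies.

Option C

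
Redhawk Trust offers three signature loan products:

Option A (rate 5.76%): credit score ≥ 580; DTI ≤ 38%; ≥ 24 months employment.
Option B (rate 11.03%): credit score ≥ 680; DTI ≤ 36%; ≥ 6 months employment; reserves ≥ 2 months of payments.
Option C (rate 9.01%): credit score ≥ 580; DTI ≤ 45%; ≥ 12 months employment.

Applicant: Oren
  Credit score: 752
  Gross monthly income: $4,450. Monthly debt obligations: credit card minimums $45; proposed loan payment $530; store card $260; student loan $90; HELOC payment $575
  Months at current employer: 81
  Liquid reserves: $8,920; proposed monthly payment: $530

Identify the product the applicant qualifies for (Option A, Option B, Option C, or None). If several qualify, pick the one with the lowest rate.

Total debts = (45 + 530 + 260 + 90 + 575) = 1,500; DTI = 1,500/4,450 = 33.7%.
Reserves = 8,920/530 = 16.8 months.
Option A: score 752 ≥ 580; DTI 33.7% ≤ 38%; employment 81 ≥ 24 mo → qualifies.
Option B: score 752 ≥ 680; DTI 33.7% ≤ 36%; employment 81 ≥ 6 mo; reserves 16.8 ≥ 2 mo → qualifies.
Option C: score 752 ≥ 580; DTI 33.7% ≤ 45%; employment 81 ≥ 12 mo → qualifies.
Qualifying: Option A, Option B, Option C. Lowest rate is 5.76% → Option A.

Option A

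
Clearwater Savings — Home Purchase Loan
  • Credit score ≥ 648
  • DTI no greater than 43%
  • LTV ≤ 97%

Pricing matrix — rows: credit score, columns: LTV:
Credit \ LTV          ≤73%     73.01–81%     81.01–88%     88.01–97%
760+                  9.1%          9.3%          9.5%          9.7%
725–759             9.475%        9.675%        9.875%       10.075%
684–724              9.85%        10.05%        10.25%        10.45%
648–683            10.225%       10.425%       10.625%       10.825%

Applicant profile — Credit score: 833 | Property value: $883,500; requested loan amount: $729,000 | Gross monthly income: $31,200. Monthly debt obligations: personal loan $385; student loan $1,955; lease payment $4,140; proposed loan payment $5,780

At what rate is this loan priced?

Credit score 833 ≥ 648; Total monthly debts = (385 + 1,955 + 4,140 + 5,780) = 12,260. DTI: 12,260 ÷ 31,200 = 39.3%, within the 43% cap
LTV: 729,000 ÷ 883,500 = 82.5%, within 97% cap
Row: 833 falls in 760+. Column: 82.5% falls in 81.01–88%. Rate = 9.5%.

9.5%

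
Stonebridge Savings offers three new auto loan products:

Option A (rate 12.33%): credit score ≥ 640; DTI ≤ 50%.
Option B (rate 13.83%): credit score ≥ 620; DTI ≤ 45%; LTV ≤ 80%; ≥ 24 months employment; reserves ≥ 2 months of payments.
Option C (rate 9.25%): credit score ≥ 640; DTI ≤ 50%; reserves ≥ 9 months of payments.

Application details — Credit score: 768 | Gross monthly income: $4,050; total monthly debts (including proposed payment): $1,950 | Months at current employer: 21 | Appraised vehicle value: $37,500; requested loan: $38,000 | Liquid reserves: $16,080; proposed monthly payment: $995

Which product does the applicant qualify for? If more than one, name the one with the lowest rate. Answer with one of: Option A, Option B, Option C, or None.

DTI = 1,950/4,050 = 48.1%.
LTV = 38,000/37,500 = 101.3%.
Reserves = 16,080/995 = 16.2 months.
Option A: score 768 ≥ 640; DTI 48.1% ≤ 50% → qualifies.
Option B: score 768 ≥ 620; DTI 48.1% > 45%; LTV 101.3% > 80%; employment 21 < 24 mo; reserves 16.2 ≥ 2 mo → does not qualify.
Option C: score 768 ≥ 640; DTI 48.1% ≤ 50%; reserves 16.2 ≥ 9 mo → qualifies.
Qualifying: Option A, Option C. Lowest rate is 9.25% → Option C.

Option C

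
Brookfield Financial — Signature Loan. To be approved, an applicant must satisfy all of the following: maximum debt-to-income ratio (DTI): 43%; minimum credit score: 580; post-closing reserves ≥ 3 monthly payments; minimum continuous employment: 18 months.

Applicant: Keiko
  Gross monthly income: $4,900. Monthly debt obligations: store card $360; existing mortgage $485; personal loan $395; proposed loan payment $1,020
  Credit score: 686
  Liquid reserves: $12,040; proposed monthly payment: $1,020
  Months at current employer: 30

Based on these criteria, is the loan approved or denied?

Denied

Total monthly debts = (360 + 485 + 395 + 1,020) = 2,260. DTI: 2,260 ÷ 4,900 = 46.1%, exceeds the 43% cap
Credit score 686 ≥ 580 (meets)
Reserves: 12,040 ÷ 1,020 = 11.8 months (meets 3-month minimum)
Employment 30 ≥ 18 months
Fails on DTI.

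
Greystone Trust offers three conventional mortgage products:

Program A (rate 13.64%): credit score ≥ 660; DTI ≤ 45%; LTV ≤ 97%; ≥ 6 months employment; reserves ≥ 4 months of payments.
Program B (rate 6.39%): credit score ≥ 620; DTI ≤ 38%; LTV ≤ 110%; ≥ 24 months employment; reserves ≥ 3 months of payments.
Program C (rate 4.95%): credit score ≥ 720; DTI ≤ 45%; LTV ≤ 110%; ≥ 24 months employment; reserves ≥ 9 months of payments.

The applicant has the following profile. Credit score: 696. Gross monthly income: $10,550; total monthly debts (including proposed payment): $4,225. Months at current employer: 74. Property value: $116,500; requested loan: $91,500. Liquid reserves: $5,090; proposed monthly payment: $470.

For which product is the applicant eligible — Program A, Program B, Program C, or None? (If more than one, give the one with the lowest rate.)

DTI = 4,225/10,550 = 40%.
LTV = 91,500/116,500 = 78.5%.
Reserves = 5,090/470 = 10.8 months.
Program A: score 696 ≥ 660; DTI 40% ≤ 45%; LTV 78.5% ≤ 97%; employment 74 ≥ 6 mo; reserves 10.8 ≥ 4 mo → qualifies.
Program B: score 696 ≥ 620; DTI 40% > 38%; LTV 78.5% ≤ 110%; employment 74 ≥ 24 mo; reserves 10.8 ≥ 3 mo → does not qualify.
Program C: score 696 < 720; DTI 40% ≤ 45%; LTV 78.5% ≤ 110%; employment 74 ≥ 24 mo; reserves 10.8 ≥ 9 mo → does not qualify.

Program A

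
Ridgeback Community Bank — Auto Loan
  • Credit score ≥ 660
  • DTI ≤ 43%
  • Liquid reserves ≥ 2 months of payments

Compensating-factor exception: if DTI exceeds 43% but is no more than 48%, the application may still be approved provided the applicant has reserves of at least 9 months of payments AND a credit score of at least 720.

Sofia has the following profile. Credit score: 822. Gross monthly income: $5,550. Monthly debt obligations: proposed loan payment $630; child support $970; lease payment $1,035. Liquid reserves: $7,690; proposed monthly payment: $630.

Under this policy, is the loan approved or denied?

Credit score 822 ≥ 660 (meets base)
Total debts = (630 + 970 + 1,035) = 2,635. DTI = 2,635/5,550 = 47.5% > 43% — standard DTI limit exceeded.
Liquid reserves cover 7,690/630 = 12.2 months — ≥ 2 required
47.5% falls in the override range (43%–48%), so the compensating-factor test applies.
Reserves 12.2 ≥ 9 months; credit score 822 ≥ 720.
Both compensating conditions met → exception applies.

Approved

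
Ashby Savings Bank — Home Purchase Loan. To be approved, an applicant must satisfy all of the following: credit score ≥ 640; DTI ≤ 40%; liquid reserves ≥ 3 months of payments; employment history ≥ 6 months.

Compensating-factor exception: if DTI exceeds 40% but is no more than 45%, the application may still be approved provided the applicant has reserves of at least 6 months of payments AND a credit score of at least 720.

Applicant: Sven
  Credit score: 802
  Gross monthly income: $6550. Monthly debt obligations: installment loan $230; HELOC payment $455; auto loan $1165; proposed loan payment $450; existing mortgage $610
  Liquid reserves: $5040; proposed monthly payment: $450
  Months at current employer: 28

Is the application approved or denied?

Approved

Credit score 802 ≥ 640 (meets base)
Total debts = (230 + 455 + 1,165 + 450 + 610) = 2,910. DTI: 2,910 ÷ 6,550 = 44.4%, over the 40% base limit.
Liquid reserves cover 5,040/450 = 11.2 months — ≥ 3 required
Employment 28 ≥ 6 months
44.4% falls in the override range (40%–45%), so the compensating-factor test applies.
Reserves 11.2 ≥ 6 months; credit score 802 ≥ 720.
Both compensating conditions met → exception applies.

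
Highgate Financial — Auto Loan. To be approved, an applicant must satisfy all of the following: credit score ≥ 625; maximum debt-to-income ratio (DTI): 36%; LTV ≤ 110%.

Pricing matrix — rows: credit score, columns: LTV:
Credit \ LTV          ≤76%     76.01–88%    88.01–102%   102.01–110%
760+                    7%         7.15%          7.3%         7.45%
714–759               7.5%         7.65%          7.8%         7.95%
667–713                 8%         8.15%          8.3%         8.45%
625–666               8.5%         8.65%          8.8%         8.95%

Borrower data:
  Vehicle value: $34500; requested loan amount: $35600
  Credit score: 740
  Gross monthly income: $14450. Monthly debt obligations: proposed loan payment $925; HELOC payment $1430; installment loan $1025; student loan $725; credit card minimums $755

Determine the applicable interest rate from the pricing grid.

Credit score 740 ≥ 625; Total monthly debts = (925 + 1,430 + 1,025 + 725 + 755) = 4,860. Debt-to-income = 4,860/14,450 = 33.6% — meets 36% limit
LTV: 35,600 ÷ 34,500 = 103.2%, within 110% cap
Row: 740 falls in 714–759. Column: 103.2% falls in 102.01–110%. Rate = 7.95%.

7.95%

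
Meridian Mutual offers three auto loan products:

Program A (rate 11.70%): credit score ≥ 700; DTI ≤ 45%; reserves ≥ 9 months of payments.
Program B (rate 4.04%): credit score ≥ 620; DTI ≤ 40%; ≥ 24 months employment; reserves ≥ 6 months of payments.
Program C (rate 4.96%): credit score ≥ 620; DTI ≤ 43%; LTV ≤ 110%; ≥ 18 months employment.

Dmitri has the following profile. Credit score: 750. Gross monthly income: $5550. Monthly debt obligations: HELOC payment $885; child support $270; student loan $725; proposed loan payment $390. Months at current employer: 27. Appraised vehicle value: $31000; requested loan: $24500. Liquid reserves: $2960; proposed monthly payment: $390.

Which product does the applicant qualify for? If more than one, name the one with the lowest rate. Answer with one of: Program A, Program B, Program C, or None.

Total debts = (885 + 270 + 725 + 390) = 2,270; DTI = 2,270/5,550 = 40.9%.
LTV = 24,500/31,000 = 79%.
Reserves = 2,960/390 = 7.6 months.
Program A: score 750 ≥ 700; DTI 40.9% ≤ 45%; reserves 7.6 < 9 mo → does not qualify.
Program B: score 750 ≥ 620; DTI 40.9% > 40%; employment 27 ≥ 24 mo; reserves 7.6 ≥ 6 mo → does not qualify.
Program C: score 750 ≥ 620; DTI 40.9% ≤ 43%; LTV 79% ≤ 110%; employment 27 ≥ 18 mo → qualifies.

Program C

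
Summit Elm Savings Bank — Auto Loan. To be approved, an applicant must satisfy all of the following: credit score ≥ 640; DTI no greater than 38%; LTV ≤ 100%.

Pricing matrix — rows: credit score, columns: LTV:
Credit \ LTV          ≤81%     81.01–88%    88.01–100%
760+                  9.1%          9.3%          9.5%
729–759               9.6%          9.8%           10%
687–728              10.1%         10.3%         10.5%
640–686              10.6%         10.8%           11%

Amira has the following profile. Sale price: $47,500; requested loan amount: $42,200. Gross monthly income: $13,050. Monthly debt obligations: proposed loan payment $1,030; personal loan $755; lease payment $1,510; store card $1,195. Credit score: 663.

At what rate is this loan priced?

Credit score 663 ≥ 640; Total monthly debts = (1,030 + 755 + 1,510 + 1,195) = 4,490. Debt-to-income = 4,490/13,050 = 34.4% — meets 38% limit
LTV: 42,200 ÷ 47,500 = 88.8%, within 100% cap
Credit 663 → row 640–686; LTV 88.8% → column 88.01–100%. Grid cell → 11%.

11%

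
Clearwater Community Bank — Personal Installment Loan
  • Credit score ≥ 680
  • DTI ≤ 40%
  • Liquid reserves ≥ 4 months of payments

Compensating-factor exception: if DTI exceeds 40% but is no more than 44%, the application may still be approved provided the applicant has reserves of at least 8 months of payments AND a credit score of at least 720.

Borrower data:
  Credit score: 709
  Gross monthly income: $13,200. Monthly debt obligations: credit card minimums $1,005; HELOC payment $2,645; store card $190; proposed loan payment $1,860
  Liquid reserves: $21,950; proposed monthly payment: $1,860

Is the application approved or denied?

Credit score 709 ≥ 680 (meets base)
Total debts = (1,005 + 2,645 + 190 + 1,860) = 5,700. DTI: 5,700 ÷ 13,200 = 43.2%, over the 40% base limit.
Reserves = 21,950/1,860 = 11.8 months ≥ 4
DTI 43.2% is within the 40%–44% exception band; checking compensating factors.
Reserves 11.8 ≥ 8 months; credit score 709 < 720.
Compensating-factor requirement not fully met.

Denied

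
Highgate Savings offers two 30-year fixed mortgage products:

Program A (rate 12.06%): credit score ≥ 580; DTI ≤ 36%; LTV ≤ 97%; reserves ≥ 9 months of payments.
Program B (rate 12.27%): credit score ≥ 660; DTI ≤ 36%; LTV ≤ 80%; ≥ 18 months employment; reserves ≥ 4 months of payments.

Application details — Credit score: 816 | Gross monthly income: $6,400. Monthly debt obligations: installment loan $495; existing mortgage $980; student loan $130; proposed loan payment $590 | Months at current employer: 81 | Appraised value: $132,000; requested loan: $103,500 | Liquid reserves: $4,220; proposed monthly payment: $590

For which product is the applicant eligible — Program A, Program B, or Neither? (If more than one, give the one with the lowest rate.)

Program B

Total debts = (495 + 980 + 130 + 590) = 2,195; DTI = 2,195/6,400 = 34.3%.
LTV = 103,500/132,000 = 78.4%.
Reserves = 4,220/590 = 7.2 months.
Program A: score 816 ≥ 580; DTI 34.3% ≤ 36%; LTV 78.4% ≤ 97%; reserves 7.2 < 9 mo → does not qualify.
Program B: score 816 ≥ 660; DTI 34.3% ≤ 36%; LTV 78.4% ≤ 80%; employment 81 ≥ 18 mo; reserves 7.2 ≥ 4 mo → qualifies.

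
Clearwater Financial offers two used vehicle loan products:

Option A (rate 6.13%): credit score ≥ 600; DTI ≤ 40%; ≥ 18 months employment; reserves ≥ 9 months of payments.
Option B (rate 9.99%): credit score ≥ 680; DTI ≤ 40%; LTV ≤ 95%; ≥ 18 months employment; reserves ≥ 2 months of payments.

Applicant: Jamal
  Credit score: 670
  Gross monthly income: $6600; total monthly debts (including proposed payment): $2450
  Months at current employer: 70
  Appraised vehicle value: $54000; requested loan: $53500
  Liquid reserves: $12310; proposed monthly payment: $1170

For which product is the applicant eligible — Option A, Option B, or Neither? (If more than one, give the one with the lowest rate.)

Option A

DTI = 2,450/6,600 = 37.1%.
LTV = 53,500/54,000 = 99.1%.
Reserves = 12,310/1,170 = 10.5 months.
Option A: score 670 ≥ 600; DTI 37.1% ≤ 40%; employment 70 ≥ 18 mo; reserves 10.5 ≥ 9 mo → qualifies.
Option B: score 670 < 680; DTI 37.1% ≤ 40%; LTV 99.1% > 95%; employment 70 ≥ 18 mo; reserves 10.5 ≥ 2 mo → does not qualify.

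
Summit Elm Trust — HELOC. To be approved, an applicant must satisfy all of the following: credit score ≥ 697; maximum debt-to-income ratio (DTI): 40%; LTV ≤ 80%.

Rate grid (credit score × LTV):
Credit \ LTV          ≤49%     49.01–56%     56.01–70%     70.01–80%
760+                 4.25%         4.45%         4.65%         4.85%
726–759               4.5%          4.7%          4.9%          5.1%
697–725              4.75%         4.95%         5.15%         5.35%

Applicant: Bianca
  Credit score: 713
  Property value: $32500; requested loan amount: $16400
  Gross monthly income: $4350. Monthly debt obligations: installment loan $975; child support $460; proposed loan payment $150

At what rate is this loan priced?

Credit score 713 ≥ 697; Total monthly debts = (975 + 460 + 150) = 1,585. Debt-to-income = 1,585/4,350 = 36.4% — meets 40% limit
LTV = 16,400/32,500 = 50.5% ≤ 80%
Credit 713 → row 697–725; LTV 50.5% → column 49.01–56%. Grid cell → 4.95%.

4.95%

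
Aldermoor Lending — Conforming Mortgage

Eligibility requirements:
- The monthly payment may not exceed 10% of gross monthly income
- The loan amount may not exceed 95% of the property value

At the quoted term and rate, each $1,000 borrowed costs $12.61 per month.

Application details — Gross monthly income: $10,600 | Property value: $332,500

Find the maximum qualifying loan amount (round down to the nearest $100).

Payment cap: 10% × $10,600 = $1,060/month.
At $12.61 per $1,000, that supports 1,060/12.61 × 1,000 ≈ $84,060 → $84,000.
LTV cap: 95% × $332,500 = $315,875 → $315,800.
Binding constraint: payment-to-income.

$84,000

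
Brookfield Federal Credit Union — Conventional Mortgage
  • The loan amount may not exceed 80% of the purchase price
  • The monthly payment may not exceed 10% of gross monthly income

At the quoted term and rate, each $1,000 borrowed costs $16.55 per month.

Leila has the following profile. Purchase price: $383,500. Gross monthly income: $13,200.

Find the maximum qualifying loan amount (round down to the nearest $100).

Payment cap: 10% × $13,200 = $1,320/month.
At $16.55 per $1,000, that supports 1,320/16.55 × 1,000 ≈ $79,758 → $79,700.
LTV cap: 80% × $383,500 = $306,800 → $306,800.
Binding constraint: payment-to-income.

$79,700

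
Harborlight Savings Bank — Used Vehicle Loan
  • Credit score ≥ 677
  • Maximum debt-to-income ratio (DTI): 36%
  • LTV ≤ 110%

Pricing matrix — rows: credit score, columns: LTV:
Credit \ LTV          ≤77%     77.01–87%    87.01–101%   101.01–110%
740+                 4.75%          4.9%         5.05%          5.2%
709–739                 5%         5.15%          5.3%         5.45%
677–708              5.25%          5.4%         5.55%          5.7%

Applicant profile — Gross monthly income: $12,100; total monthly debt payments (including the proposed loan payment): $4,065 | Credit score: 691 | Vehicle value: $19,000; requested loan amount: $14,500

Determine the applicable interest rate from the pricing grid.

5.25%

Credit score 691 ≥ 677; DTI = 4,065/12,100 = 33.6% ≤ 36%
Loan-to-value = 14,500/19,000 = 76.3% — pass (110% max)
Row: 691 falls in 677–708. Column: 76.3% falls in ≤77%. Rate = 5.25%.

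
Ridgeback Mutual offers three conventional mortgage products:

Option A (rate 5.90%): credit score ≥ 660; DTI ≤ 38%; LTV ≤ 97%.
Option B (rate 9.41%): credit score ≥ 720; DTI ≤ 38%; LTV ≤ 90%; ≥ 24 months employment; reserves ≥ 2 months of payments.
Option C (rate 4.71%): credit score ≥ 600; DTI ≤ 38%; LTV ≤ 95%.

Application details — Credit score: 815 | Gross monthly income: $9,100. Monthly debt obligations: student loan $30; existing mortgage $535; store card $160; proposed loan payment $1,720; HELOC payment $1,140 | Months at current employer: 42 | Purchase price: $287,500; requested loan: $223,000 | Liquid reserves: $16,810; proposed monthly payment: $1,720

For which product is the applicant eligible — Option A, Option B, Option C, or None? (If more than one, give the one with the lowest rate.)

Total debts = (30 + 535 + 160 + 1,720 + 1,140) = 3,585; DTI = 3,585/9,100 = 39.4%.
LTV = 223,000/287,500 = 77.6%.
Reserves = 16,810/1,720 = 9.8 months.
Option A: score 815 ≥ 660; DTI 39.4% > 38%; LTV 77.6% ≤ 97% → does not qualify.
Option B: score 815 ≥ 720; DTI 39.4% > 38%; LTV 77.6% ≤ 90%; employment 42 ≥ 24 mo; reserves 9.8 ≥ 2 mo → does not qualify.
Option C: score 815 ≥ 600; DTI 39.4% > 38%; LTV 77.6% ≤ 95% → does not qualify.

None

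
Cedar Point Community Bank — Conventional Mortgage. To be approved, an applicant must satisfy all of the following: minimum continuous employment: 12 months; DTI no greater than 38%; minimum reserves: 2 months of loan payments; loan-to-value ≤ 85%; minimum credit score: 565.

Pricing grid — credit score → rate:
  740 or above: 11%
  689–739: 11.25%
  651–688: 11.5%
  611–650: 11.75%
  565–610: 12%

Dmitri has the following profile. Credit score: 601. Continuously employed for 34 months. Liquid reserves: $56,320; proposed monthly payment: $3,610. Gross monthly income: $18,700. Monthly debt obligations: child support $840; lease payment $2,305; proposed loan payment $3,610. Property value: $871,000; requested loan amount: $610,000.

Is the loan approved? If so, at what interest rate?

Credit score 601 ≥ 565 (meets minimum)
LTV = 610,000/871,000 = 70% ≤ 85%
Reserves: 56,320 ÷ 3,610 = 15.6 months (meets 2-month minimum)
Total monthly debts = (840 + 2,305 + 3,610) = 6,755. DTI: 6,755 ÷ 18,700 = 36.1%, within the 38% cap
Employment 34 ≥ 12 months
All requirements met. Score 601 falls in the 565–610 tier → 12%.

Approved at 12%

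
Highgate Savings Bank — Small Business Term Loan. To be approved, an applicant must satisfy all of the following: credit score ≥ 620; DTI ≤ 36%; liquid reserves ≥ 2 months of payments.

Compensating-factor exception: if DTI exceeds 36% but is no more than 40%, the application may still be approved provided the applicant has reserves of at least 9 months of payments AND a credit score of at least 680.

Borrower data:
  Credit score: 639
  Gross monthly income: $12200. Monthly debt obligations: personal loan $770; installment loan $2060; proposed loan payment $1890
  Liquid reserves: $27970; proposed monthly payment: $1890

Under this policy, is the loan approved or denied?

Denied

Credit score 639 ≥ 620 (meets base)
Total debts = (770 + 2,060 + 1,890) = 4,720. DTI: 4,720 ÷ 12,200 = 38.7%, over the 36% base limit.
Reserves = 27,970/1,890 = 14.8 months ≥ 2
DTI 38.7% is within the 36%–40% exception band; checking compensating factors.
Override check — reserves: 14.8 mo (ok); score: 639 (below 680).
Override conditions not both satisfied; exception does not apply.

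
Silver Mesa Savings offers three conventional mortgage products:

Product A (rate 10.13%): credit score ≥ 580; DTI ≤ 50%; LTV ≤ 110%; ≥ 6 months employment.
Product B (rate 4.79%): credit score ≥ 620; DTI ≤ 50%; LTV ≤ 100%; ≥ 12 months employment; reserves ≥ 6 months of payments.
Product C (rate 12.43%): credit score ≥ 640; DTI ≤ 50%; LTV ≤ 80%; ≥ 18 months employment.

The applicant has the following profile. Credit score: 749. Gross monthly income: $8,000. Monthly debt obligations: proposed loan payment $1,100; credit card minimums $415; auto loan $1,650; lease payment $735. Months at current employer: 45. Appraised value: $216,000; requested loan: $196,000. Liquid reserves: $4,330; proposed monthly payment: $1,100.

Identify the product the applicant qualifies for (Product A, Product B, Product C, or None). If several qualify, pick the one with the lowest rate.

Total debts = (1,100 + 415 + 1,650 + 735) = 3,900; DTI = 3,900/8,000 = 48.8%.
LTV = 196,000/216,000 = 90.7%.
Reserves = 4,330/1,100 = 3.9 months.
Product A: score 749 ≥ 580; DTI 48.8% ≤ 50%; LTV 90.7% ≤ 110%; employment 45 ≥ 6 mo → qualifies.
Product B: score 749 ≥ 620; DTI 48.8% ≤ 50%; LTV 90.7% ≤ 100%; employment 45 ≥ 12 mo; reserves 3.9 < 6 mo → does not qualify.
Product C: score 749 ≥ 640; DTI 48.8% ≤ 50%; LTV 90.7% > 80%; employment 45 ≥ 18 mo → does not qualify.

Product A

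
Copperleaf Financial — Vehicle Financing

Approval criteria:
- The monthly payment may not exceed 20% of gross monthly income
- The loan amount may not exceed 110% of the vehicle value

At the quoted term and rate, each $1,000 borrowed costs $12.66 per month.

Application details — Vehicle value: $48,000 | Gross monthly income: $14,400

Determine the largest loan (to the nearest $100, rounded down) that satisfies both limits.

$52,800

Payment cap: 20% × $14,400 = $2,880/month.
At $12.66 per $1,000, that supports 2,880/12.66 × 1,000 ≈ $227,488 → $227,400.
LTV cap: 110% × $48,000 = $52,800 → $52,800.
Binding constraint: loan-to-value.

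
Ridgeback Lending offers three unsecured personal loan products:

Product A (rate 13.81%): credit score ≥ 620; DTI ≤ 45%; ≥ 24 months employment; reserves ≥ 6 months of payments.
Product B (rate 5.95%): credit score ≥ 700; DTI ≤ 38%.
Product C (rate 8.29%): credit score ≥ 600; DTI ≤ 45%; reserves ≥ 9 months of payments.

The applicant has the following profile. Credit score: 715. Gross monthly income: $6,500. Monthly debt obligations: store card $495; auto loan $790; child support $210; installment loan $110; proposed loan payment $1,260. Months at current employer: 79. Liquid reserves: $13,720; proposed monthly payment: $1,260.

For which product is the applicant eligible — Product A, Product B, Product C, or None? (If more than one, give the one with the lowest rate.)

Total debts = (495 + 790 + 210 + 110 + 1,260) = 2,865; DTI = 2,865/6,500 = 44.1%.
Reserves = 13,720/1,260 = 10.9 months.
Product A: score 715 ≥ 620; DTI 44.1% ≤ 45%; employment 79 ≥ 24 mo; reserves 10.9 ≥ 6 mo → qualifies.
Product B: score 715 ≥ 700; DTI 44.1% > 38% → does not qualify.
Product C: score 715 ≥ 600; DTI 44.1% ≤ 45%; reserves 10.9 ≥ 9 mo → qualifies.
Qualifying: Product A, Product C. Lowest rate is 8.29% → Product C.

Product C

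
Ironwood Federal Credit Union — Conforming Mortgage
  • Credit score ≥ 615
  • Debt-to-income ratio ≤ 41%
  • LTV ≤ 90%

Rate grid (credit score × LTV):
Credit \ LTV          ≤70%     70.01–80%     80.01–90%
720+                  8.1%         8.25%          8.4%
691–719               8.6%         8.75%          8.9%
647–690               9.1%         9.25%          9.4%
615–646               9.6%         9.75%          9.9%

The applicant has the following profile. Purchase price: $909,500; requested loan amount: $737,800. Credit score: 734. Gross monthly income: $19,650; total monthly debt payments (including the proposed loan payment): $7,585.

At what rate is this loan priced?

8.4%

Credit score 734 ≥ 615; Debt-to-income = 7,585/19,650 = 38.6% — meets 41% limit
LTV = 737,800/909,500 = 81.1% ≤ 90%
Credit 734 → row 720+; LTV 81.1% → column 80.01–90%. Grid cell → 8.4%.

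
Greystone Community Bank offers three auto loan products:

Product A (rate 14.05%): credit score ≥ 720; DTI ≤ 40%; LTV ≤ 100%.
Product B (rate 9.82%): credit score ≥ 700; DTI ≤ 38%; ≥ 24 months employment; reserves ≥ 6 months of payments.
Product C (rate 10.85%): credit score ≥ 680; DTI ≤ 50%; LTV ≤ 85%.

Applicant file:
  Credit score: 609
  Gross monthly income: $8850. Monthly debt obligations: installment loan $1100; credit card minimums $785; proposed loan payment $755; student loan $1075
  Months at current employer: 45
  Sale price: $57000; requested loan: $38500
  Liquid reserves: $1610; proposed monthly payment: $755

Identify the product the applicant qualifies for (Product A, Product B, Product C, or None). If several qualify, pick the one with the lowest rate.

None

Total debts = (1,100 + 785 + 755 + 1,075) = 3,715; DTI = 3,715/8,850 = 42%.
LTV = 38,500/57,000 = 67.5%.
Reserves = 1,610/755 = 2.1 months.
Product A: score 609 < 720; DTI 42% > 40%; LTV 67.5% ≤ 100% → does not qualify.
Product B: score 609 < 700; DTI 42% > 38%; employment 45 ≥ 24 mo; reserves 2.1 < 6 mo → does not qualify.
Product C: score 609 < 680; DTI 42% ≤ 50%; LTV 67.5% ≤ 85% → does not qualify.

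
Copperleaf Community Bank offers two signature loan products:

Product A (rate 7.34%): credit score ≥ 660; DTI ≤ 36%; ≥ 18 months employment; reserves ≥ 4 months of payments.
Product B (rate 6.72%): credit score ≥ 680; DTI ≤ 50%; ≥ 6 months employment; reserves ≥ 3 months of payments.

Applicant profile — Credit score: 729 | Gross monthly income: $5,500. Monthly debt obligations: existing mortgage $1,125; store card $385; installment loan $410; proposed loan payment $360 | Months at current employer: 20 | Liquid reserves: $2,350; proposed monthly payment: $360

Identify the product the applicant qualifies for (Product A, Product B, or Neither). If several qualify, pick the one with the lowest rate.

Total debts = (1,125 + 385 + 410 + 360) = 2,280; DTI = 2,280/5,500 = 41.5%.
Reserves = 2,350/360 = 6.5 months.
Product A: score 729 ≥ 660; DTI 41.5% > 36%; employment 20 ≥ 18 mo; reserves 6.5 ≥ 4 mo → does not qualify.
Product B: score 729 ≥ 680; DTI 41.5% ≤ 50%; employment 20 ≥ 6 mo; reserves 6.5 ≥ 3 mo → qualifies.

Product B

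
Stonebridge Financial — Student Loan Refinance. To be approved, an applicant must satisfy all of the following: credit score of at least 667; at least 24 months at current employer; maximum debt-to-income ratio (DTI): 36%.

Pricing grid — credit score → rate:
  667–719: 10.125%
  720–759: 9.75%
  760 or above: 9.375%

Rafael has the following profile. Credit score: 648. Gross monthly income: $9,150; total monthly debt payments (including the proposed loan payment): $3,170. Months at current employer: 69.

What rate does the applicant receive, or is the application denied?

Credit score 648 < 667 (below minimum)
Employment 69 ≥ 24 months
DTI = 3,170/9,150 = 34.6% ≤ 36%
Not all requirements met → denied.

Denied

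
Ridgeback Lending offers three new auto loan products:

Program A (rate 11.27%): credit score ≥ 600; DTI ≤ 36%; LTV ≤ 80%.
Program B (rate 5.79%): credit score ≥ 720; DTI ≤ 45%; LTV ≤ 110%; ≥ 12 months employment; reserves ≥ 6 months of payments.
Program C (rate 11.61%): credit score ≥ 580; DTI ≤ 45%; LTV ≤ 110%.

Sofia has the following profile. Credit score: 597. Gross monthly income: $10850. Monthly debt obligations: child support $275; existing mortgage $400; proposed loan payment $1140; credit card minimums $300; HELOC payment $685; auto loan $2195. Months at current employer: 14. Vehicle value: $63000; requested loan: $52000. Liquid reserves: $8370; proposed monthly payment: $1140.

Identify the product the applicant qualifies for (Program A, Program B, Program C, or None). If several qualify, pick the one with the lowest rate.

None

Total debts = (275 + 400 + 1,140 + 300 + 685 + 2,195) = 4,995; DTI = 4,995/10,850 = 46%.
LTV = 52,000/63,000 = 82.5%.
Reserves = 8,370/1,140 = 7.3 months.
Program A: score 597 < 600; DTI 46% > 36%; LTV 82.5% > 80% → does not qualify.
Program B: score 597 < 720; DTI 46% > 45%; LTV 82.5% ≤ 110%; employment 14 ≥ 12 mo; reserves 7.3 ≥ 6 mo → does not qualify.
Program C: score 597 ≥ 580; DTI 46% > 45%; LTV 82.5% ≤ 110% → does not qualify.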